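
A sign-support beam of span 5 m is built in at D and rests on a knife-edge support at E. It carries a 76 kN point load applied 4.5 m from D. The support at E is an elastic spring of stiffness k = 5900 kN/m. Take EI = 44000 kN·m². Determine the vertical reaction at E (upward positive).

Take the reaction at E as the redundant and release it; the primary structure is a cantilever fixed at D.
Downward deflection at the released point E due to the loads:
  point load 76 at a = 4.5: Pa²(3L − a)/(6EI) = 2693/EI
Flexibility coefficient — unit upward force at E: δ_{EE} = L³/(3EI) = 41.67/EI.
With EI = 44000 kN·m²: δ_0 = 0.06121 m and δ_{EE} = 0.000947 m/kN.
Compatibility — the spring shortens by R_E/k under the reaction it provides: δ_0 − R_E·δ_{EE} = R_E/k. With 1/k = 0.000169 m/kN, R_E = δ_0 / (δ_{EE} + 1/k) = 0.06121 / (0.000947 + 0.000169) = 54.83 kN.

R_E = 54.83 kN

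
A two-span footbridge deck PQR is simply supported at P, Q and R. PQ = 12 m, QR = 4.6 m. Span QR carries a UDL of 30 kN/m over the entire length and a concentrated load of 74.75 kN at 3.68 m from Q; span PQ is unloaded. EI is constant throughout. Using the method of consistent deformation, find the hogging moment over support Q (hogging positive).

Take M_Q as the redundant. Released structure: two simple spans PQ and QR with a hinge at Q.
End slopes at the hinge Q, treating each span as simply supported:
  span QR: UDL 30: wL³/(24EI) = 121.7/EI
  span QR: point load 74.75 at a = 3.68: Pab(L + b)/(6LEI) = 50.61/EI
  relative rotation θ_0 = (0 + 172.3)/EI = 172.3/EI
A unit hogging moment at Q produces rotation L₁/(3EI) + L₂/(3EI) = 5.533/EI.
Slope continuity at Q: θ_0 = M_Q·5.533/EI, so M_Q = 172.3/5.533 = 31.14 kN·m (hogging).

M_Q = 31.14 kN·m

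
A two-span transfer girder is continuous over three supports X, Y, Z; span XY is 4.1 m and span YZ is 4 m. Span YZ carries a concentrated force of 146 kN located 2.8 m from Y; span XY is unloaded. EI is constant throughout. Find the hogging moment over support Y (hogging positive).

Take M_Y as the redundant. Released structure: two simple spans XY and YZ with a hinge at Y.
End slopes at the hinge Y, treating each span as simply supported:
  span YZ: point load 146 at a = 2.8: Pab(L + b)/(6LEI) = 106.3/EI
  relative rotation θ_0 = (0 + 106.3)/EI = 106.3/EI
A unit hogging moment at Y produces rotation L₁/(3EI) + L₂/(3EI) = 2.7/EI.
Compatibility: M_Y·(L₁+L₂)/(3EI) = θ_0, giving M_Y = 39.37 kN·m (hogging).

M_Y = 39.37 kN·m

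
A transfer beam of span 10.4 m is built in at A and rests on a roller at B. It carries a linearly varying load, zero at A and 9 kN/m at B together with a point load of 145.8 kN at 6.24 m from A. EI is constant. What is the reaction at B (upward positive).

Remove the prop at B; the released (primary) structure is a cantilever built in at A.
Primary-structure tip deflection at B by superposition:
  triangular load, peak 9 at the free end: 11w₀L⁴/(120EI) = 9651/EI
  point load 145.8 at a = 6.24: Pa²(3L − a)/(6EI) = 23617/EI
  δ_0 = 33268/EI
Tip deflection under a unit load at B: L³/(3EI) = 375/EI.
The prop prevents deflection at B: R_B = δ_0/δ_{BB} = 33268/375 = 88.73 kN.

R_B = 88.73 kN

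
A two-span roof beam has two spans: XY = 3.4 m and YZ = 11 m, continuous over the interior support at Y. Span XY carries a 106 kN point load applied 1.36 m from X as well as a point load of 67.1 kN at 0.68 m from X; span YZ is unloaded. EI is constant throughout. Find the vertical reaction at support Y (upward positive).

R_Y = 63.32 kN

Insert a hinge at Y; M_Y is the redundant, and each span becomes simply supported.
Discontinuity in slope at Y on the released structure — sum the simple-span end rotations:
  span XY: point load 106 at a = 1.36: Pab(L + a)/(6LEI) = 68.62/EI
  span XY: point load 67.1 at a = 0.68: Pab(L + a)/(6LEI) = 24.82/EI
  relative rotation θ_0 = (93.44 + 0)/EI = 93.44/EI
A unit hogging moment at Y produces rotation L₁/(3EI) + L₂/(3EI) = 4.8/EI.
Compatibility: M_Y·(L₁+L₂)/(3EI) = θ_0, giving M_Y = 19.47 kN·m (hogging).
Span XY, ΣM about X with M_Y applied at Y: R_Y^{XY}·3.4 = 189.8 + 19.47, so R_Y^{XY} = 61.55 kN and R_X = 173.1 − 61.55 = 111.6 kN.
Span YZ, ΣM about Z: R_Y^{YZ}·11 = 0 + 19.47, so R_Y^{YZ} = 1.77 kN and R_Z = 0 − 1.77 = -1.77 kN.
R_Y = 61.55 + 1.77 = 63.32 kN.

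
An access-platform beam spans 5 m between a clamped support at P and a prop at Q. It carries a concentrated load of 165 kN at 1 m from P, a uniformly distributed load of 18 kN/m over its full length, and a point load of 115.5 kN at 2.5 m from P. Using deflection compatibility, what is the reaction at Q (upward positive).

R_Q = 79.08 kN

Choose R_Q as the redundant. The primary structure is the cantilever fixed at P.
Deflection at Q on the released cantilever, summing each load's contribution:
  point load 165 at a = 1: Pa²(3L − a)/(6EI) = 385/EI
  UDL 18: wL⁴/(8EI) = 1406/EI
  point load 115.5 at a = 2.5: Pa²(3L − a)/(6EI) = 1504/EI
  δ_0 = 3295/EI
Tip deflection under a unit load at Q: L³/(3EI) = 41.67/EI.
The prop prevents deflection at Q: R_Q = δ_0/δ_{QQ} = 3295/41.67 = 79.08 kN.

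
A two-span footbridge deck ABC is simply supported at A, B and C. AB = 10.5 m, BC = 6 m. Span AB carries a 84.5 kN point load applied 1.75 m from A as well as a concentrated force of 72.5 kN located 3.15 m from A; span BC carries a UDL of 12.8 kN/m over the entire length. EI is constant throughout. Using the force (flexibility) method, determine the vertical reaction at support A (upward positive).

R_A = 108.5 kN

Release continuity at B by inserting a hinge; the redundant is the internal moment M_B. The primary structure is two simply-supported spans AB and BC.
Discontinuity in slope at B on the released structure — sum the simple-span end rotations:
  span AB: point load 84.5 at a = 1.75: Pab(L + a)/(6LEI) = 251.6/EI
  span AB: point load 72.5 at a = 3.15: Pab(L + a)/(6LEI) = 363.7/EI
  span BC: UDL 12.8: wL³/(24EI) = 115.2/EI
  relative rotation θ_0 = (615.3 + 115.2)/EI = 730.5/EI
A unit hogging moment at B produces rotation L₁/(3EI) + L₂/(3EI) = 5.5/EI.
Slope continuity at B: θ_0 = M_B·5.5/EI, so M_B = 730.5/5.5 = 132.8 kN·m (hogging).
Span AB, ΣM about A with M_B applied at B: R_B^{AB}·10.5 = 376.2 + 132.8, so R_B^{AB} = 48.48 kN and R_A = 157 − 48.48 = 108.5 kN.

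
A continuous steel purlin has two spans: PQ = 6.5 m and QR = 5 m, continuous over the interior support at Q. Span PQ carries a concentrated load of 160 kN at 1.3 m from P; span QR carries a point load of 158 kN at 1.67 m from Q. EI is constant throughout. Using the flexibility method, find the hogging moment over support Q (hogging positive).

Release continuity at Q by inserting a hinge; the redundant is the internal moment M_Q. The primary structure is two simply-supported spans PQ and QR.
Discontinuity in slope at Q on the released structure — sum the simple-span end rotations:
  span PQ: point load 160 at a = 1.3: Pab(L + a)/(6LEI) = 216.3/EI
  span QR: point load 158 at a = 1.67: Pab(L + b)/(6LEI) = 244/EI
  relative rotation θ_0 = (216.3 + 244)/EI = 460.3/EI
A unit hogging moment at Q produces rotation L₁/(3EI) + L₂/(3EI) = 3.833/EI.
Slope continuity at Q: θ_0 = M_Q·3.833/EI, so M_Q = 460.3/3.833 = 120.1 kN·m (hogging).

M_Q = 120.1 kN·m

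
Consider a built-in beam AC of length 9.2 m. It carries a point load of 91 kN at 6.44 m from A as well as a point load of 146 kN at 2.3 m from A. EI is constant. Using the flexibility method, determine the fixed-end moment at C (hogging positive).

Take the two fixed-end moments M_A, M_C as redundants; the released structure is the simple span AC.
Simple-span end rotations at A and C under the given loads:
  at A: point load 91 at a = 6.44: Pab(L + b)/(6LEI) = 350.5/EI
  at C: point load 91 at a = 6.44: Pab(L + a)/(6LEI) = 458.3/EI
  at A: point load 146 at a = 2.3: Pab(L + b)/(6LEI) = 675.8/EI
  at C: point load 146 at a = 2.3: Pab(L + a)/(6LEI) = 482.7/EI
  θ_A0 = 1026/EI,  θ_C0 = 941/EI
Flexibility coefficients: a unit moment at one end gives L/(3EI) there and L/(6EI) at the far end, so f₁₁ = f₂₂ = 3.067/EI and f₁₂ = f₂₁ = 1.533/EI.
Compatibility — zero rotation at each built-in end:
  3.067 M_A + 1.533 M_C = 1026
  1.533 M_A + 3.067 M_C = 941
Solving the pair gives M_A = 241.6 kN·m and M_C = 186 kN·m (hogging).

M_C = 186 kN·m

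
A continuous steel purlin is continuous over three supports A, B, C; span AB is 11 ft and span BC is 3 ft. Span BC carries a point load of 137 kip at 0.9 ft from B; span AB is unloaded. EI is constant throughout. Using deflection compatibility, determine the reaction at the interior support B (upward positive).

R_B = 102.6 kip

Insert a hinge at B; M_B is the redundant, and each span becomes simply supported.
End slopes at the hinge B, treating each span as simply supported:
  span BC: point load 137 at a = 0.9: Pab(L + b)/(6LEI) = 73.36/EI
  relative rotation θ_0 = (0 + 73.36)/EI = 73.36/EI
A unit hogging moment at B produces rotation L₁/(3EI) + L₂/(3EI) = 4.667/EI.
Slope continuity at B: θ_0 = M_B·4.667/EI, so M_B = 73.36/4.667 = 15.72 kip·ft (hogging).
Span AB, ΣM about A with M_B applied at B: R_B^{AB}·11 = 0 + 15.72, so R_B^{AB} = 1.429 kip and R_A = 0 − 1.429 = -1.429 kip.
Span BC, ΣM about C: R_B^{BC}·3 = 287.7 + 15.72, so R_B^{BC} = 101.1 kip and R_C = 137 − 101.1 = 35.86 kip.
R_B = 1.429 + 101.1 = 102.6 kip.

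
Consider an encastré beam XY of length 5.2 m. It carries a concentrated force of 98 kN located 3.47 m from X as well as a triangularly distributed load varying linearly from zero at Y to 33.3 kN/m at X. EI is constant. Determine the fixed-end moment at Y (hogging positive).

M_Y = 105.5 kN·m

Take the two fixed-end moments M_X, M_Y as redundants; the released structure is the simple span XY.
Simple-span end rotations at X and Y under the given loads:
  at X: point load 98 at a = 3.47: Pab(L + b)/(6LEI) = 130.7/EI
  at Y: point load 98 at a = 3.47: Pab(L + a)/(6LEI) = 163.5/EI
  at X: triangular load, peak 33.3: w₀L³/(45EI) = 104/EI
  at Y: triangular load, peak 33.3: 7w₀L³/(360EI) = 91.04/EI
  θ_X0 = 234.7/EI,  θ_Y0 = 254.5/EI
Flexibility coefficients: a unit moment at one end gives L/(3EI) there and L/(6EI) at the far end, so f₁₁ = f₂₂ = 1.733/EI and f₁₂ = f₂₁ = 0.8667/EI.
Compatibility — zero rotation at each built-in end:
  1.733 M_X + 0.8667 M_Y = 234.7
  0.8667 M_X + 1.733 M_Y = 254.5
Solving the pair gives M_X = 82.66 kN·m and M_Y = 105.5 kN·m (hogging).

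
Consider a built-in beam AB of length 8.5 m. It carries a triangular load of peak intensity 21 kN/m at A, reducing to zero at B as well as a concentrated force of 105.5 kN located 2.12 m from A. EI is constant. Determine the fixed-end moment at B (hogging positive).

M_B = 92.45 kN·m

Release both end moments; the primary structure is a simply-supported span AB with redundants M_A and M_B.
End rotations of the released simple span under the applied load (×1/EI):
  at A: triangular load, peak 21: w₀L³/(45EI) = 286.6/EI
  at B: triangular load, peak 21: 7w₀L³/(360EI) = 250.8/EI
  at A: point load 105.5 at a = 2.12: Pab(L + b)/(6LEI) = 416.3/EI
  at B: point load 105.5 at a = 2.12: Pab(L + a)/(6LEI) = 297.1/EI
  θ_A0 = 702.9/EI,  θ_B0 = 547.9/EI
Flexibility coefficients: a unit moment at one end gives L/(3EI) there and L/(6EI) at the far end, so f₁₁ = f₂₂ = 2.833/EI and f₁₂ = f₂₁ = 1.417/EI.
Compatibility — zero rotation at each built-in end:
  2.833 M_A + 1.417 M_B = 702.9
  1.417 M_A + 2.833 M_B = 547.9
Solving the pair gives M_A = 201.9 kN·m and M_B = 92.45 kN·m (hogging).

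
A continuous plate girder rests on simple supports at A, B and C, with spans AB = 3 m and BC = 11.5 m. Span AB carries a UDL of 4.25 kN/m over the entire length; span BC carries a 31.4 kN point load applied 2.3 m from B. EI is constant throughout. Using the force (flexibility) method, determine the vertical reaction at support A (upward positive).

Take M_B as the redundant. Released structure: two simple spans AB and BC with a hinge at B.
Rotations at B on the released spans (each span's end-slope, ×1/EI):
  span AB: UDL 4.25: wL³/(24EI) = 4.781/EI
  span BC: point load 31.4 at a = 2.3: Pab(L + b)/(6LEI) = 199.3/EI
  relative rotation θ_0 = (4.781 + 199.3)/EI = 204.1/EI
A unit hogging moment at B produces rotation L₁/(3EI) + L₂/(3EI) = 4.833/EI.
Slope continuity at B: θ_0 = M_B·4.833/EI, so M_B = 204.1/4.833 = 42.23 kN·m (hogging).
Span AB, ΣM about A with M_B applied at B: R_B^{AB}·3 = 19.12 + 42.23, so R_B^{AB} = 20.45 kN and R_A = 12.75 − 20.45 = -7.701 kN.

R_A = -7.701 kN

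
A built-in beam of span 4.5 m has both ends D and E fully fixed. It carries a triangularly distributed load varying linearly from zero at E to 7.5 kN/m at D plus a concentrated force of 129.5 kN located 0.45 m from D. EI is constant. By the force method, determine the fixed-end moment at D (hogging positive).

M_D = 54.8 kN·m

Release both end moments; the primary structure is a simply-supported span DE with redundants M_D and M_E.
Simple-span end rotations at D and E under the given loads:
  at D: triangular load, peak 7.5: w₀L³/(45EI) = 15.19/EI
  at E: triangular load, peak 7.5: 7w₀L³/(360EI) = 13.29/EI
  at D: point load 129.5 at a = 0.45: Pab(L + b)/(6LEI) = 74.74/EI
  at E: point load 129.5 at a = 0.45: Pab(L + a)/(6LEI) = 43.27/EI
  θ_D0 = 89.93/EI,  θ_E0 = 56.56/EI
Flexibility coefficients: a unit moment at one end gives L/(3EI) there and L/(6EI) at the far end, so f₁₁ = f₂₂ = 1.5/EI and f₁₂ = f₂₁ = 0.75/EI.
Compatibility — zero rotation at each built-in end:
  1.5 M_D + 0.75 M_E = 89.93
  0.75 M_D + 1.5 M_E = 56.56
Solving the pair gives M_D = 54.8 kN·m and M_E = 10.31 kN·m (hogging).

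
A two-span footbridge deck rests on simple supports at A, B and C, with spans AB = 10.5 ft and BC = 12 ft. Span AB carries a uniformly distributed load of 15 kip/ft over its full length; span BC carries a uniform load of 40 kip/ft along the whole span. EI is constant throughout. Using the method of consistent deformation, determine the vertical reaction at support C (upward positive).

Release continuity at B by inserting a hinge; the redundant is the internal moment M_B. The primary structure is two simply-supported spans AB and BC.
Discontinuity in slope at B on the released structure — sum the simple-span end rotations:
  span AB: UDL 15: wL³/(24EI) = 723.5/EI
  span BC: UDL 40: wL³/(24EI) = 2880/EI
  relative rotation θ_0 = (723.5 + 2880)/EI = 3604/EI
A unit hogging moment at B produces rotation L₁/(3EI) + L₂/(3EI) = 7.5/EI.
Slope continuity at B: θ_0 = M_B·7.5/EI, so M_B = 3604/7.5 = 480.5 kip·ft (hogging).
Span BC, ΣM about C: R_B^{BC}·12 = 2880 + 480.5, so R_B^{BC} = 280 kip and R_C = 480 − 280 = 200 kip.

R_C = 200 kip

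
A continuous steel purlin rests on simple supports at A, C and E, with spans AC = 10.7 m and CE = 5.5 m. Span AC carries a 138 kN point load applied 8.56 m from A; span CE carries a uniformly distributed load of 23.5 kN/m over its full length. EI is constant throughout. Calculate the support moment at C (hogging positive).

Take M_C as the redundant. Released structure: two simple spans AC and CE with a hinge at C.
Discontinuity in slope at C on the released structure — sum the simple-span end rotations:
  span AC: point load 138 at a = 8.56: Pab(L + a)/(6LEI) = 758.4/EI
  span CE: UDL 23.5: wL³/(24EI) = 162.9/EI
  relative rotation θ_0 = (758.4 + 162.9)/EI = 921.3/EI
A unit hogging moment at C produces rotation L₁/(3EI) + L₂/(3EI) = 5.4/EI.
Compatibility: M_C·(L₁+L₂)/(3EI) = θ_0, giving M_C = 170.6 kN·m (hogging).

M_C = 170.6 kN·m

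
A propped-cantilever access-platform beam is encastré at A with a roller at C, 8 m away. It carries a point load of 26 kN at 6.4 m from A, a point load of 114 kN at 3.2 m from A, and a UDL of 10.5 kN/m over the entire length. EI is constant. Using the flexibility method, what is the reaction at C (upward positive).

Remove the prop at C; the released (primary) structure is a cantilever built in at A.
Downward deflection at the released point C due to the loads:
  point load 26 at a = 6.4: Pa²(3L − a)/(6EI) = 3124/EI
  point load 114 at a = 3.2: Pa²(3L − a)/(6EI) = 4047/EI
  UDL 10.5: wL⁴/(8EI) = 5376/EI
  δ_0 = 12547/EI
Flexibility coefficient — unit upward force at C: δ_{CC} = L³/(3EI) = 170.7/EI.
The prop prevents deflection at C: R_C = δ_0/δ_{CC} = 12547/170.7 = 73.52 kN.

R_C = 73.52 kN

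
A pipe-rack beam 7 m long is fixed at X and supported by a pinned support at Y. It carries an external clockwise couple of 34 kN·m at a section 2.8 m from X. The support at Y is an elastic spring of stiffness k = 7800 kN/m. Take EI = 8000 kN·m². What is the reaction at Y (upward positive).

R_Y = 4.621 kN

Take the reaction at Y as the redundant and release it; the primary structure is a cantilever fixed at X.
Free-end deflection of the primary structure under the applied loading (downward +):
  clockwise couple 34 at a = 2.8: M₀a(2L − a)/(2EI) = 533.1/EI
Flexibility coefficient — unit upward force at Y: δ_{YY} = L³/(3EI) = 114.3/EI.
With EI = 8000 kN·m²: δ_0 = 0.06664 m and δ_{YY} = 0.014292 m/kN.
Compatibility — the spring shortens by R_Y/k under the reaction it provides: δ_0 − R_Y·δ_{YY} = R_Y/k. With 1/k = 0.000128 m/kN, R_Y = δ_0 / (δ_{YY} + 1/k) = 0.06664 / (0.014292 + 0.000128) = 4.621 kN.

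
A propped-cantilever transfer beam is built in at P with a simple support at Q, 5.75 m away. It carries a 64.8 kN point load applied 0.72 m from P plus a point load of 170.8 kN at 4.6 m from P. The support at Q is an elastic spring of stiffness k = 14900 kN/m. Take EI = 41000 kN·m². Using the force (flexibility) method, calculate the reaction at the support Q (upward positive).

R_Q = 116.6 kN

Remove the prop at Q; the released (primary) structure is a cantilever built in at P.
Free-end deflection of the primary structure under the applied loading (downward +):
  point load 64.8 at a = 0.72: Pa²(3L − a)/(6EI) = 92.55/EI
  point load 170.8 at a = 4.6: Pa²(3L − a)/(6EI) = 7620/EI
  δ_0 = 7712/EI
Flexibility coefficient — unit upward force at Q: δ_{QQ} = L³/(3EI) = 63.37/EI.
With EI = 41000 kN·m²: δ_0 = 0.18811 m and δ_{QQ} = 0.001546 m/kN.
Compatibility — the spring shortens by R_Q/k under the reaction it provides: δ_0 − R_Q·δ_{QQ} = R_Q/k. With 1/k = 0.000067 m/kN, R_Q = δ_0 / (δ_{QQ} + 1/k) = 0.18811 / (0.001546 + 0.000067) = 116.6 kN.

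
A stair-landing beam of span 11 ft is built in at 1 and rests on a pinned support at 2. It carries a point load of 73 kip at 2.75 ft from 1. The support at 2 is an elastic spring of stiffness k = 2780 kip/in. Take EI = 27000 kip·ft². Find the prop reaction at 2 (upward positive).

Take the reaction at 2 as the redundant and release it; the primary structure is a cantilever fixed at 1.
Downward deflection at the released point 2 due to the loads:
  point load 73 at a = 2.75: Pa²(3L − a)/(6EI) = 2783/EI
Flexibility coefficient — unit upward force at 2: δ_{22} = L³/(3EI) = 443.7/EI.
With EI = 27000 kip·ft²: δ_0 = 0.10309 ft and δ_{22} = 0.016432 ft/kip.
Compatibility — the spring shortens by R_2/k under the reaction it provides: δ_0 − R_2·δ_{22} = R_2/k. With 1/k = 1/(2780×12) ft/kip = 0.00003 ft/kip, R_2 = δ_0 / (δ_{22} + 1/k) = 0.10309 / (0.016432 + 0.00003) = 6.262 kip.

R_2 = 6.262 kip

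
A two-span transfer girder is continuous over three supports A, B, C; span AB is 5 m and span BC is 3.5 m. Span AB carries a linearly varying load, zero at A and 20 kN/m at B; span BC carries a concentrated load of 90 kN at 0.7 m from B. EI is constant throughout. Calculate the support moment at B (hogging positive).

M_B = 38.29 kN·m

Insert a hinge at B; M_B is the redundant, and each span becomes simply supported.
Rotations at B on the released spans (each span's end-slope, ×1/EI):
  span AB: triangular load, peak 20: w₀L³/(45EI) = 55.56/EI
  span BC: point load 90 at a = 0.7: Pab(L + b)/(6LEI) = 52.92/EI
  relative rotation θ_0 = (55.56 + 52.92)/EI = 108.5/EI
A unit hogging moment at B produces rotation L₁/(3EI) + L₂/(3EI) = 2.833/EI.
Slope continuity at B: θ_0 = M_B·2.833/EI, so M_B = 108.5/2.833 = 38.29 kN·m (hogging).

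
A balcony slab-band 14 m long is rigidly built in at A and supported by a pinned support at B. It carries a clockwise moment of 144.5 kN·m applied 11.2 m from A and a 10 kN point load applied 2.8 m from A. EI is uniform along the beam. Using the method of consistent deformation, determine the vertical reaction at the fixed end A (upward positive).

Remove the prop at B; the released (primary) structure is a cantilever built in at A.
Deflection at B on the released cantilever, summing each load's contribution:
  clockwise couple 144.5 at a = 11.2: M₀a(2L − a)/(2EI) = 13595/EI
  point load 10 at a = 2.8: Pa²(3L − a)/(6EI) = 512.2/EI
  δ_0 = 14107/EI
Flexibility coefficient — unit upward force at B: δ_{BB} = L³/(3EI) = 914.7/EI.
Compatibility at B: δ_0 − R_B·δ_{BB} = 0, so R_B = 14107/914.7 = 15.42 kN.
Vertical equilibrium: R_A = ΣP − R_B = 10 − 15.42 = -5.423 kN.

R_A = -5.423 kN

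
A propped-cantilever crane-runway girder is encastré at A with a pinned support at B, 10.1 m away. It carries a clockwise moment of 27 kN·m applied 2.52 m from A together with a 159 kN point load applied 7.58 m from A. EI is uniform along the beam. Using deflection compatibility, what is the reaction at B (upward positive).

R_B = 102.5 kN

Remove the prop at B; the released (primary) structure is a cantilever built in at A.
Primary-structure tip deflection at B by superposition:
  clockwise couple 27 at a = 2.52: M₀a(2L − a)/(2EI) = 601.5/EI
  point load 159 at a = 7.58: Pa²(3L − a)/(6EI) = 34593/EI
  δ_0 = 35195/EI
Flexibility coefficient — unit upward force at B: δ_{BB} = L³/(3EI) = 343.4/EI.
The prop prevents deflection at B: R_B = δ_0/δ_{BB} = 35195/343.4 = 102.5 kN.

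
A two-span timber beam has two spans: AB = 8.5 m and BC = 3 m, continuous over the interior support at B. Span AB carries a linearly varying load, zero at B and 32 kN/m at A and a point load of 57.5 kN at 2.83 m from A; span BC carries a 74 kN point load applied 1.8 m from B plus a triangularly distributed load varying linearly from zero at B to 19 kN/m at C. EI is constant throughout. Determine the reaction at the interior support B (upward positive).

R_B = 178.2 kN

Take M_B as the redundant. Released structure: two simple spans AB and BC with a hinge at B.
Discontinuity in slope at B on the released structure — sum the simple-span end rotations:
  span AB: triangular load, peak 32: 7w₀L³/(360EI) = 382.1/EI
  span AB: point load 57.5 at a = 2.83: Pab(L + a)/(6LEI) = 205/EI
  span BC: point load 74 at a = 1.8: Pab(L + b)/(6LEI) = 37.3/EI
  span BC: triangular load, peak 19: 7w₀L³/(360EI) = 9.975/EI
  relative rotation θ_0 = (587.1 + 47.27)/EI = 634.4/EI
A unit hogging moment at B produces rotation L₁/(3EI) + L₂/(3EI) = 3.833/EI.
Slope continuity at B: θ_0 = M_B·3.833/EI, so M_B = 634.4/3.833 = 165.5 kN·m (hogging).
Span AB, ΣM about A with M_B applied at B: R_B^{AB}·8.5 = 548.1 + 165.5, so R_B^{AB} = 83.95 kN and R_A = 193.5 − 83.95 = 109.6 kN.
Span BC, ΣM about C: R_B^{BC}·3 = 117.3 + 165.5, so R_B^{BC} = 94.26 kN and R_C = 102.5 − 94.26 = 8.238 kN.
R_B = 83.95 + 94.26 = 178.2 kN.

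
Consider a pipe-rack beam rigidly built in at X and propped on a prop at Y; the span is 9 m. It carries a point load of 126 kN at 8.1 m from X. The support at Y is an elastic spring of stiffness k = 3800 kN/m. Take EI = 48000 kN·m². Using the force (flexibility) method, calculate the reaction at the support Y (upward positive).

Release the roller at Y. Primary structure: cantilever fixed at X.
Downward deflection at the released point Y due to the loads:
  point load 126 at a = 8.1: Pa²(3L − a)/(6EI) = 26041/EI
Flexibility coefficient — unit upward force at Y: δ_{YY} = L³/(3EI) = 243/EI.
With EI = 48000 kN·m²: δ_0 = 0.54251 m and δ_{YY} = 0.005063 m/kN.
Compatibility — the spring shortens by R_Y/k under the reaction it provides: δ_0 − R_Y·δ_{YY} = R_Y/k. With 1/k = 0.000263 m/kN, R_Y = δ_0 / (δ_{YY} + 1/k) = 0.54251 / (0.005063 + 0.000263) = 101.9 kN.

R_Y = 101.9 kN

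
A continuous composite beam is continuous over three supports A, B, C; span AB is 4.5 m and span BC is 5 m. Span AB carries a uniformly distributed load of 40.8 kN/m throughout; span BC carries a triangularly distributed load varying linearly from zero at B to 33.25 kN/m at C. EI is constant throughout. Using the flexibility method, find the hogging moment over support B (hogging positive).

Insert a hinge at B; M_B is the redundant, and each span becomes simply supported.
Discontinuity in slope at B on the released structure — sum the simple-span end rotations:
  span AB: UDL 40.8: wL³/(24EI) = 154.9/EI
  span BC: triangular load, peak 33.25: 7w₀L³/(360EI) = 80.82/EI
  relative rotation θ_0 = (154.9 + 80.82)/EI = 235.7/EI
A unit hogging moment at B produces rotation L₁/(3EI) + L₂/(3EI) = 3.167/EI.
Slope continuity at B: θ_0 = M_B·3.167/EI, so M_B = 235.7/3.167 = 74.44 kN·m (hogging).

M_B = 74.44 kN·m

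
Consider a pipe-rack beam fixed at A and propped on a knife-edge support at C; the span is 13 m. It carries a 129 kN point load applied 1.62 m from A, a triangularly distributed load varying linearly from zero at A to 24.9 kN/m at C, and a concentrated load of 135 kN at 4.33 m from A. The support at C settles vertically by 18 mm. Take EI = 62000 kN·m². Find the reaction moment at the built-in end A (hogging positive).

Release the roller at C. Primary structure: cantilever fixed at A.
Downward deflection at the released point C due to the loads:
  point load 129 at a = 1.62: Pa²(3L − a)/(6EI) = 2109/EI
  triangular load, peak 24.9 at the free end: 11w₀L⁴/(120EI) = 65190/EI
  point load 135 at a = 4.33: Pa²(3L − a)/(6EI) = 14626/EI
  δ_0 = 81925/EI
Flexibility coefficient — unit upward force at C: δ_{CC} = L³/(3EI) = 732.3/EI.
With EI = 62000 kN·m²: δ_0 = 1.3214 m and δ_{CC} = 0.011812 m/kN.
Compatibility — the beam at C must follow the support down by 0.018 m: δ_0 − R_C·δ_{CC} = 0.018, so R_C = (1.3214 − 0.018)/0.011812 = 110.3 kN.
Moment equilibrium about A: M_A = Σ(load moments about A) − R_C·L = 2196 − 110.3×13 = 761.7 kN·m.

M_A = 761.7 kN·m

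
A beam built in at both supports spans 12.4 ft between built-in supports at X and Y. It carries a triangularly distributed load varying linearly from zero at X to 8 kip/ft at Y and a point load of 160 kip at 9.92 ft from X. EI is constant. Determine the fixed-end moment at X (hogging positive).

Release both end moments; the primary structure is a simply-supported span XY with redundants M_X and M_Y.
On the primary (simply-supported) span, the end slopes from the loading are:
  at X: triangular load, peak 8: 7w₀L³/(360EI) = 296.6/EI
  at Y: triangular load, peak 8: w₀L³/(45EI) = 339/EI
  at X: point load 160 at a = 9.92: Pab(L + b)/(6LEI) = 787.3/EI
  at Y: point load 160 at a = 9.92: Pab(L + a)/(6LEI) = 1181/EI
  θ_X0 = 1084/EI,  θ_Y0 = 1520/EI
Flexibility coefficients: a unit moment at one end gives L/(3EI) there and L/(6EI) at the far end, so f₁₁ = f₂₂ = 4.133/EI and f₁₂ = f₂₁ = 2.067/EI.
Compatibility — zero rotation at each built-in end:
  4.133 M_X + 2.067 M_Y = 1084
  2.067 M_X + 4.133 M_Y = 1520
Solving the pair gives M_X = 104.5 kip·ft and M_Y = 315.5 kip·ft (hogging).

M_X = 104.5 kip·ft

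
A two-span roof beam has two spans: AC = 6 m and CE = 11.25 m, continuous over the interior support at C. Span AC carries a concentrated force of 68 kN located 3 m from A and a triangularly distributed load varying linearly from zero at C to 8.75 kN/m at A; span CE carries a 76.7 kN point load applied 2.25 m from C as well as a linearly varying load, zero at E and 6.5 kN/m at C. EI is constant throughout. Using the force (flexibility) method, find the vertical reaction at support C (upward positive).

R_C = 166.8 kN

Release continuity at C by inserting a hinge; the redundant is the internal moment M_C. The primary structure is two simply-supported spans AC and CE.
Discontinuity in slope at C on the released structure — sum the simple-span end rotations:
  span AC: point load 68 at a = 3: Pab(L + a)/(6LEI) = 153/EI
  span AC: triangular load, peak 8.75: 7w₀L³/(360EI) = 36.75/EI
  span CE: point load 76.7 at a = 2.25: Pab(L + b)/(6LEI) = 466/EI
  span CE: triangular load, peak 6.5: w₀L³/(45EI) = 205.7/EI
  relative rotation θ_0 = (189.8 + 671.6)/EI = 861.4/EI
A unit hogging moment at C produces rotation L₁/(3EI) + L₂/(3EI) = 5.75/EI.
Slope continuity at C: θ_0 = M_C·5.75/EI, so M_C = 861.4/5.75 = 149.8 kN·m (hogging).
Span AC, ΣM about A with M_C applied at C: R_C^{AC}·6 = 256.5 + 149.8, so R_C^{AC} = 67.72 kN and R_A = 94.25 − 67.72 = 26.53 kN.
Span CE, ΣM about E: R_C^{CE}·11.25 = 964.5 + 149.8, so R_C^{CE} = 99.05 kN and R_E = 113.3 − 99.05 = 14.21 kN.
R_C = 67.72 + 99.05 = 166.8 kN.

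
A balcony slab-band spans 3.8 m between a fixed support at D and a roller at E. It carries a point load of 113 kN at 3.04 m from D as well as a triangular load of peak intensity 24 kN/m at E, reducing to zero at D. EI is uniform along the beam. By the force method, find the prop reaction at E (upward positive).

R_E = 104.6 kN

Choose R_E as the redundant. The primary structure is the cantilever fixed at D.
Free-end deflection of the primary structure under the applied loading (downward +):
  point load 113 at a = 3.04: Pa²(3L − a)/(6EI) = 1455/EI
  triangular load, peak 24 at the free end: 11w₀L⁴/(120EI) = 458.7/EI
  δ_0 = 1914/EI
Tip deflection under a unit load at E: L³/(3EI) = 18.29/EI.
The prop prevents deflection at E: R_E = δ_0/δ_{EE} = 1914/18.29 = 104.6 kN.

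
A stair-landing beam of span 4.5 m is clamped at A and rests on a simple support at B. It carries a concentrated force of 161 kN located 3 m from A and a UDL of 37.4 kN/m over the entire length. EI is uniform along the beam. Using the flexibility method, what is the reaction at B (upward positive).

Release the roller at B. Primary structure: cantilever fixed at A.
Downward deflection at the released point B due to the loads:
  point load 161 at a = 3: Pa²(3L − a)/(6EI) = 2536/EI
  UDL 37.4: wL⁴/(8EI) = 1917/EI
  δ_0 = 4453/EI
Tip deflection under a unit load at B: L³/(3EI) = 30.38/EI.
Compatibility at B: δ_0 − R_B·δ_{BB} = 0, so R_B = 4453/30.38 = 146.6 kN.

R_B = 146.6 kN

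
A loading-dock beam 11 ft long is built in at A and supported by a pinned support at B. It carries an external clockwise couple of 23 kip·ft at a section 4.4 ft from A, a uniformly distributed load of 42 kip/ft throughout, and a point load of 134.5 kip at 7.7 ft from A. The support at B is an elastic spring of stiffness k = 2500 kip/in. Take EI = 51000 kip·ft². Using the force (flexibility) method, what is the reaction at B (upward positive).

Take the reaction at B as the redundant and release it; the primary structure is a cantilever fixed at A.
Deflection at B on the released cantilever, summing each load's contribution:
  clockwise couple 23 at a = 4.4: M₀a(2L − a)/(2EI) = 890.6/EI
  UDL 42: wL⁴/(8EI) = 76865/EI
  point load 134.5 at a = 7.7: Pa²(3L − a)/(6EI) = 33626/EI
  δ_0 = 111382/EI
Flexibility coefficient — unit upward force at B: δ_{BB} = L³/(3EI) = 443.7/EI.
With EI = 51000 kip·ft²: δ_0 = 2.184 ft and δ_{BB} = 0.008699 ft/kip.
Compatibility — the spring shortens by R_B/k under the reaction it provides: δ_0 − R_B·δ_{BB} = R_B/k. With 1/k = 1/(2500×12) ft/kip = 0.000033 ft/kip, R_B = δ_0 / (δ_{BB} + 1/k) = 2.184 / (0.008699 + 0.000033) = 250.1 kip.

R_B = 250.1 kip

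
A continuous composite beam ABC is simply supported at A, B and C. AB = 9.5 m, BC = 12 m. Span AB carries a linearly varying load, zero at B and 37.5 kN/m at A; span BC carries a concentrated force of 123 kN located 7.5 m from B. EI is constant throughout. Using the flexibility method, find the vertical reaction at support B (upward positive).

R_B = 147 kN

Release continuity at B by inserting a hinge; the redundant is the internal moment M_B. The primary structure is two simply-supported spans AB and BC.
Rotations at B on the released spans (each span's end-slope, ×1/EI):
  span AB: triangular load, peak 37.5: 7w₀L³/(360EI) = 625.2/EI
  span BC: point load 123 at a = 7.5: Pab(L + b)/(6LEI) = 951.3/EI
  relative rotation θ_0 = (625.2 + 951.3)/EI = 1576/EI
A unit hogging moment at B produces rotation L₁/(3EI) + L₂/(3EI) = 7.167/EI.
Compatibility: M_B·(L₁+L₂)/(3EI) = θ_0, giving M_B = 220 kN·m (hogging).
Span AB, ΣM about A with M_B applied at B: R_B^{AB}·9.5 = 564.1 + 220, so R_B^{AB} = 82.53 kN and R_A = 178.1 − 82.53 = 95.59 kN.
Span BC, ΣM about C: R_B^{BC}·12 = 553.5 + 220, so R_B^{BC} = 64.46 kN and R_C = 123 − 64.46 = 58.54 kN.
R_B = 82.53 + 64.46 = 147 kN.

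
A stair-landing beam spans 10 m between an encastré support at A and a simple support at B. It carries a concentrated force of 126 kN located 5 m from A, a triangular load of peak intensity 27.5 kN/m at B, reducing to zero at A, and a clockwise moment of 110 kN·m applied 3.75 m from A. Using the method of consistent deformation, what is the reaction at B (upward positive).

R_B = 125.1 kN

Take the reaction at B as the redundant and release it; the primary structure is a cantilever fixed at A.
Downward deflection at the released point B due to the loads:
  point load 126 at a = 5: Pa²(3L − a)/(6EI) = 13125/EI
  triangular load, peak 27.5 at the free end: 11w₀L⁴/(120EI) = 25208/EI
  clockwise couple 110 at a = 3.75: M₀a(2L − a)/(2EI) = 3352/EI
  δ_0 = 41685/EI
Tip deflection under a unit load at B: L³/(3EI) = 333.3/EI.
The prop prevents deflection at B: R_B = δ_0/δ_{BB} = 41685/333.3 = 125.1 kN.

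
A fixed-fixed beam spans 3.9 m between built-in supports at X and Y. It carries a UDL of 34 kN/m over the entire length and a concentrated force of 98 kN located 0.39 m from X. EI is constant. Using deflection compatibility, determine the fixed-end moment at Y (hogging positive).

Release both end moments; the primary structure is a simply-supported span XY with redundants M_X and M_Y.
End rotations of the released simple span under the applied load (×1/EI):
  at X: UDL 34: wL³/(24EI) = 84.04/EI
  at Y: UDL 34: wL³/(24EI) = 84.04/EI
  at X: point load 98 at a = 0.39: Pab(L + b)/(6LEI) = 42.48/EI
  at Y: point load 98 at a = 0.39: Pab(L + a)/(6LEI) = 24.59/EI
  θ_X0 = 126.5/EI,  θ_Y0 = 108.6/EI
Flexibility coefficients: a unit moment at one end gives L/(3EI) there and L/(6EI) at the far end, so f₁₁ = f₂₂ = 1.3/EI and f₁₂ = f₂₁ = 0.65/EI.
Compatibility — zero rotation at each built-in end:
  1.3 M_X + 0.65 M_Y = 126.5
  0.65 M_X + 1.3 M_Y = 108.6
Solving the pair gives M_X = 74.05 kN·m and M_Y = 46.53 kN·m (hogging).

M_Y = 46.53 kN·m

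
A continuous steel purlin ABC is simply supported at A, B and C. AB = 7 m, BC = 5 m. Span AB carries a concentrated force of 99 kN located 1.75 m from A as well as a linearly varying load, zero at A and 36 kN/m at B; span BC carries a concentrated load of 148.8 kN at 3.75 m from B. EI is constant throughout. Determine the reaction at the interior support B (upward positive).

R_B = 198.2 kN

Take M_B as the redundant. Released structure: two simple spans AB and BC with a hinge at B.
Rotations at B on the released spans (each span's end-slope, ×1/EI):
  span AB: point load 99 at a = 1.75: Pab(L + a)/(6LEI) = 189.5/EI
  span AB: triangular load, peak 36: w₀L³/(45EI) = 274.4/EI
  span BC: point load 148.8 at a = 3.75: Pab(L + b)/(6LEI) = 145.3/EI
  relative rotation θ_0 = (463.9 + 145.3)/EI = 609.2/EI
A unit hogging moment at B produces rotation L₁/(3EI) + L₂/(3EI) = 4/EI.
Compatibility: M_B·(L₁+L₂)/(3EI) = θ_0, giving M_B = 152.3 kN·m (hogging).
Span AB, ΣM about A with M_B applied at B: R_B^{AB}·7 = 761.2 + 152.3, so R_B^{AB} = 130.5 kN and R_A = 225 − 130.5 = 94.49 kN.
Span BC, ΣM about C: R_B^{BC}·5 = 186 + 152.3, so R_B^{BC} = 67.66 kN and R_C = 148.8 − 67.66 = 81.14 kN.
R_B = 130.5 + 67.66 = 198.2 kN.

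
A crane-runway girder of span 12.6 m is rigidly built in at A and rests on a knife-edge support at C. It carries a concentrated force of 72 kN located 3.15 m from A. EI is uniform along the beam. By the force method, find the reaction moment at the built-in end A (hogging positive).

Choose R_C as the redundant. The primary structure is the cantilever fixed at A.
Deflection at C on the released cantilever, summing each load's contribution:
  point load 72 at a = 3.15: Pa²(3L − a)/(6EI) = 4126/EI
Flexibility coefficient — unit upward force at C: δ_{CC} = L³/(3EI) = 666.8/EI.
The prop prevents deflection at C: R_C = δ_0/δ_{CC} = 4126/666.8 = 6.188 kN.
Moment equilibrium about A: M_A = Σ(load moments about A) − R_C·L = 226.8 − 6.188×12.6 = 148.8 kN·m.

M_A = 148.8 kN·m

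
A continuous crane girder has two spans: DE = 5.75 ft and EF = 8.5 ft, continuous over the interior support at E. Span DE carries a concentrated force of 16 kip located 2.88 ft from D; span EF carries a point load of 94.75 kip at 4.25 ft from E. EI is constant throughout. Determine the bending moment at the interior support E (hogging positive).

M_E = 97.04 kip·ft

Take M_E as the redundant. Released structure: two simple spans DE and EF with a hinge at E.
End slopes at the hinge E, treating each span as simply supported:
  span DE: point load 16 at a = 2.88: Pab(L + a)/(6LEI) = 33.08/EI
  span EF: point load 94.75 at a = 4.25: Pab(L + b)/(6LEI) = 427.9/EI
  relative rotation θ_0 = (33.08 + 427.9)/EI = 460.9/EI
A unit hogging moment at E produces rotation L₁/(3EI) + L₂/(3EI) = 4.75/EI.
Slope continuity at E: θ_0 = M_E·4.75/EI, so M_E = 460.9/4.75 = 97.04 kip·ft (hogging).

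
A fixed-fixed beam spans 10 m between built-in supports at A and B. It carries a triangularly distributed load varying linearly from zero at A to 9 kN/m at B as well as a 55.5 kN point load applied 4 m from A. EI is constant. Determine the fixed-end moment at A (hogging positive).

M_A = 109.9 kN·m

Take the two fixed-end moments M_A, M_B as redundants; the released structure is the simple span AB.
End rotations of the released simple span under the applied load (×1/EI):
  at A: triangular load, peak 9: 7w₀L³/(360EI) = 175/EI
  at B: triangular load, peak 9: w₀L³/(45EI) = 200/EI
  at A: point load 55.5 at a = 4: Pab(L + b)/(6LEI) = 355.2/EI
  at B: point load 55.5 at a = 4: Pab(L + a)/(6LEI) = 310.8/EI
  θ_A0 = 530.2/EI,  θ_B0 = 510.8/EI
Flexibility coefficients: a unit moment at one end gives L/(3EI) there and L/(6EI) at the far end, so f₁₁ = f₂₂ = 3.333/EI and f₁₂ = f₂₁ = 1.667/EI.
Compatibility — zero rotation at each built-in end:
  3.333 M_A + 1.667 M_B = 530.2
  1.667 M_A + 3.333 M_B = 510.8
Solving the pair gives M_A = 109.9 kN·m and M_B = 98.28 kN·m (hogging).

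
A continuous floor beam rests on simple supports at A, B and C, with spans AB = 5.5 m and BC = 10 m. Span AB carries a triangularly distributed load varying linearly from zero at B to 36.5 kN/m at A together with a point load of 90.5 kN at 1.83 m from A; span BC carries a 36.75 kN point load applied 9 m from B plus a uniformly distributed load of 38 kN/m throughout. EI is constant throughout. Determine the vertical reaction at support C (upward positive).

R_C = 186.4 kN

Insert a hinge at B; M_B is the redundant, and each span becomes simply supported.
End slopes at the hinge B, treating each span as simply supported:
  span AB: triangular load, peak 36.5: 7w₀L³/(360EI) = 118.1/EI
  span AB: point load 90.5 at a = 1.83: Pab(L + a)/(6LEI) = 135/EI
  span BC: point load 36.75 at a = 9: Pab(L + b)/(6LEI) = 60.64/EI
  span BC: UDL 38: wL³/(24EI) = 1583/EI
  relative rotation θ_0 = (253.1 + 1644)/EI = 1897/EI
A unit hogging moment at B produces rotation L₁/(3EI) + L₂/(3EI) = 5.167/EI.
Slope continuity at B: θ_0 = M_B·5.167/EI, so M_B = 1897/5.167 = 367.2 kN·m (hogging).
Span BC, ΣM about C: R_B^{BC}·10 = 1937 + 367.2, so R_B^{BC} = 230.4 kN and R_C = 416.8 − 230.4 = 186.4 kN.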